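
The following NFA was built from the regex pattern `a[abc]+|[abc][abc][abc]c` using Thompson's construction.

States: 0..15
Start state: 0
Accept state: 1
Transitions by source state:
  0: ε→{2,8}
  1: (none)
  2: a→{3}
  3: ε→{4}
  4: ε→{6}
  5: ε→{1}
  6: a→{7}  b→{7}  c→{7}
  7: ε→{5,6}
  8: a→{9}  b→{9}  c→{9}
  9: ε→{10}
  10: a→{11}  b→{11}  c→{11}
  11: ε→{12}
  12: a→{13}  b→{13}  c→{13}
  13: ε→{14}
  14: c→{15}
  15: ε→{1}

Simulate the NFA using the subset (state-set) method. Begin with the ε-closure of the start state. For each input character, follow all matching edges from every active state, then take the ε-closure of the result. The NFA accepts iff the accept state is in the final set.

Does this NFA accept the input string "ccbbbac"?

Answer: REJECT

Trace:
initial (ε-close {0}): {0,2,8}
'c' @ 1: {9,10}
'c' @ 2: {11,12}
'b' @ 3: {13,14}
'b' @ 4: {}  — state set empty
rest 'bac' ignored (set empty)
after full input: {}  (accept=1 not in)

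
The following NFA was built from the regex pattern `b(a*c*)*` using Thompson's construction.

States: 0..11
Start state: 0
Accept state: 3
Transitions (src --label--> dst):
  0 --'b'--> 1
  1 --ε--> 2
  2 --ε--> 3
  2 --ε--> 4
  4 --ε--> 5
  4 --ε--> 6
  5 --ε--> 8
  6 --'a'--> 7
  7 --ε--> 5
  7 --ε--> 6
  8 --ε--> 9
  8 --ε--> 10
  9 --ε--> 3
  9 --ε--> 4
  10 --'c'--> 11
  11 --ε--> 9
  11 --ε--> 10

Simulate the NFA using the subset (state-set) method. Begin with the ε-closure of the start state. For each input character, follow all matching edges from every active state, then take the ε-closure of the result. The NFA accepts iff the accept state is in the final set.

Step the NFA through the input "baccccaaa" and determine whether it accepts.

initial (ε-close {0}): {0}
'b' @ 1: {1,2,3,4,5,6,8,9,10}  ✓accept
'a' @ 2: {3,4,5,6,7,8,9,10}  ✓accept
'c' @ 3: {3,4,5,6,8,9,10,11}  ✓accept
'c' @ 4: {3,4,5,6,8,9,10,11}  ✓accept
'c' @ 5: {3,4,5,6,8,9,10,11}  ✓accept
'c' @ 6: {3,4,5,6,8,9,10,11}  ✓accept
'a' @ 7: {3,4,5,6,7,8,9,10}  ✓accept
'a' @ 8: {3,4,5,6,7,8,9,10}  ✓accept
'a' @ 9: {3,4,5,6,7,8,9,10}  ✓accept
final: {3,4,5,6,7,8,9,10}; accept 3 in set

Answer: ACCEPT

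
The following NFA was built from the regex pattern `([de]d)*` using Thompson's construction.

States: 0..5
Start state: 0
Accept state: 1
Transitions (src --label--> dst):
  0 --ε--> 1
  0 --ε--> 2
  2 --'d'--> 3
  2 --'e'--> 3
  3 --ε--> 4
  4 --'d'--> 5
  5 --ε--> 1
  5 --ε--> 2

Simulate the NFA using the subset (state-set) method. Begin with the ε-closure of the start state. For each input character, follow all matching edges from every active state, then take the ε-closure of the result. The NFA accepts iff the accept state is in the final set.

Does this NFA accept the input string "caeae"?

Answer: REJECT

Derivation:
start: ε-closure({0}) = {0,1,2}
'c' @ 1: {}  — dead — no transitions
rest 'aeae' ignored (set empty)
after full input: {}  (accept=1 not in)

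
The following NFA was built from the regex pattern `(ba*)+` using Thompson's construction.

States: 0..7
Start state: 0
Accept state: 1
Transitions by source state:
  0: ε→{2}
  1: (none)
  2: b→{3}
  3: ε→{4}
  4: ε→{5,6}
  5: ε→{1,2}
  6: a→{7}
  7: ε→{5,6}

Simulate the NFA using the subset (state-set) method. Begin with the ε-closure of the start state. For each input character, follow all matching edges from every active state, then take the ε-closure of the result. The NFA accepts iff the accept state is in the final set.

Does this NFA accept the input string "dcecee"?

initial (ε-close {0}): {0,2}
'd' @ 1: {}  — no active states
rest 'cecee' ignored (set empty)
after full input: {}  (accept=1 not in)

Answer: REJECT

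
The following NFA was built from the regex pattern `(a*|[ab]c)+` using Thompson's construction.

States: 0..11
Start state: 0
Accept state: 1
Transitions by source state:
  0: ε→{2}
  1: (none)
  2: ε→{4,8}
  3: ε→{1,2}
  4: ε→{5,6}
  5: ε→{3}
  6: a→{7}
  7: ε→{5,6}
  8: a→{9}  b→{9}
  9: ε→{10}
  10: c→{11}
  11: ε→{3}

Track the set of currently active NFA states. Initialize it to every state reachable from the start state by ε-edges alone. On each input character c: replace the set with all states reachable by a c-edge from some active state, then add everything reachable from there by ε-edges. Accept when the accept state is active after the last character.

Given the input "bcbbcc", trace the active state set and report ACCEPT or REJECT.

initial (ε-close {0}): {0,1,2,3,4,5,6,8}
'b' @ 1: {9,10}
'c' @ 2: {1,2,3,4,5,6,8,11}  (accept∈set)
'b' @ 3: {9,10}
'b' @ 4: {}  — no active states
rest 'cc' ignored (set empty)
end set {} — state 1 not in

Answer: REJECT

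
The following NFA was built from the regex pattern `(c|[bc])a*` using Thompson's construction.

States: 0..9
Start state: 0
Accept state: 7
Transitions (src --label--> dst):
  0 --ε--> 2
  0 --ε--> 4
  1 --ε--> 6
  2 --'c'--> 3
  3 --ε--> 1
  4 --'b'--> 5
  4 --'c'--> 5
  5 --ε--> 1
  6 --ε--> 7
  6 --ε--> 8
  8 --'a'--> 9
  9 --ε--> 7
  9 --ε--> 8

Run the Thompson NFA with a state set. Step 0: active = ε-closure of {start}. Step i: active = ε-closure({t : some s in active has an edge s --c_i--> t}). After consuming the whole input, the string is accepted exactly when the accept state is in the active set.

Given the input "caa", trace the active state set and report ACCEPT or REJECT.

Answer: ACCEPT

Trace:
start: ε-closure({0}) = {0,2,4}
'c' @ 1: {1,3,5,6,7,8}  [accepting]
'a' @ 2: {7,8,9}  [accepting]
'a' @ 3: {7,8,9}  [accepting]
end set {7,8,9} — state 7 in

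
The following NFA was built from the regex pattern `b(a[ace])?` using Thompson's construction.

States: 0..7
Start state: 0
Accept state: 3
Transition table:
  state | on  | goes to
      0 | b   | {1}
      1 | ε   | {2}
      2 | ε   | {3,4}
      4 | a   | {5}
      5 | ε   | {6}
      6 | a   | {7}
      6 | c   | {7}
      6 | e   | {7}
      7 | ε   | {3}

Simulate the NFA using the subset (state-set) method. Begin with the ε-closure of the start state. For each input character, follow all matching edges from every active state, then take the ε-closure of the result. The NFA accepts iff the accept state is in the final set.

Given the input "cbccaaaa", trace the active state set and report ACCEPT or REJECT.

S₀ = ε-closure({0}) = {0}
'c' @ 1: {}  — no active states
rest 'bccaaaa' ignored (set empty)
after full input: {}  (accept=3 not in)

Answer: REJECT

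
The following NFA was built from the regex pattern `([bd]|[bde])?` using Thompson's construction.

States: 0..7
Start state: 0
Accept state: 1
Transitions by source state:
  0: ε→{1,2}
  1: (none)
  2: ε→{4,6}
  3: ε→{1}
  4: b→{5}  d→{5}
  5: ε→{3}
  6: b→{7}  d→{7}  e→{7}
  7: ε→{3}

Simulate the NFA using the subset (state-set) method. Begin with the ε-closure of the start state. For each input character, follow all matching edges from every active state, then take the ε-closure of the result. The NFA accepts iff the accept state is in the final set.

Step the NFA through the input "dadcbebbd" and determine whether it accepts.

Answer: REJECT

Steps:
S₀ = ε-closure({0}) = {0,1,2,4,6}
'd' @ 1: {1,3,5,7}  (accept∈set)
'a' @ 2: {}  — no active states
rest 'dcbebbd' ignored (set empty)
after full input: {}  (accept=1 not in)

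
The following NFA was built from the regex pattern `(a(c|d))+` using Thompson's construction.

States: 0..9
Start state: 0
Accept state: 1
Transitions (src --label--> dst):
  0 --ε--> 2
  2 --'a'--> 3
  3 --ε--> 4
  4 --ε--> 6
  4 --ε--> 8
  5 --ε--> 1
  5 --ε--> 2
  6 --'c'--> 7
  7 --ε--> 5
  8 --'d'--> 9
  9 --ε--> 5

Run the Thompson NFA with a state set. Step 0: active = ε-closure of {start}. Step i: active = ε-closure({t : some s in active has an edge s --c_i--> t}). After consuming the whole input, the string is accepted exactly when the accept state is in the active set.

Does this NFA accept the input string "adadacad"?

Answer: ACCEPT

Trace:
initial (ε-close {0}): {0,2}
'a' @ 1: {3,4,6,8}
'd' @ 2: {1,2,5,9}  [accepting]
'a' @ 3: {3,4,6,8}
'd' @ 4: {1,2,5,9}  [accepting]
'a' @ 5: {3,4,6,8}
'c' @ 6: {1,2,5,7}  [accepting]
'a' @ 7: {3,4,6,8}
'd' @ 8: {1,2,5,9}  [accepting]
end set {1,2,5,9} — state 1 in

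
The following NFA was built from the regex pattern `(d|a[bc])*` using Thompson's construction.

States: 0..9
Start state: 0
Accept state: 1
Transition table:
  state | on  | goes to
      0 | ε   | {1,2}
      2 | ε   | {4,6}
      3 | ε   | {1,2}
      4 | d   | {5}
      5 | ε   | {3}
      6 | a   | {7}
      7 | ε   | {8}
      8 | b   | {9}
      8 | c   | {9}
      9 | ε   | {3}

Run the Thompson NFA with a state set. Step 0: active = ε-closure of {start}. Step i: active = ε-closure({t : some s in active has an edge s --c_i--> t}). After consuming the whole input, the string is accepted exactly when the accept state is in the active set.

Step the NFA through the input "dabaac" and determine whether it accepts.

S₀ = ε-closure({0}) = {0,1,2,4,6}
'd' @ 1: {1,2,3,4,5,6}  (accept∈set)
'a' @ 2: {7,8}
'b' @ 3: {1,2,3,4,6,9}  (accept∈set)
'a' @ 4: {7,8}
'a' @ 5: {}  — no active states
rest 'c' ignored (set empty)
end set {} — state 1 not in

Answer: REJECT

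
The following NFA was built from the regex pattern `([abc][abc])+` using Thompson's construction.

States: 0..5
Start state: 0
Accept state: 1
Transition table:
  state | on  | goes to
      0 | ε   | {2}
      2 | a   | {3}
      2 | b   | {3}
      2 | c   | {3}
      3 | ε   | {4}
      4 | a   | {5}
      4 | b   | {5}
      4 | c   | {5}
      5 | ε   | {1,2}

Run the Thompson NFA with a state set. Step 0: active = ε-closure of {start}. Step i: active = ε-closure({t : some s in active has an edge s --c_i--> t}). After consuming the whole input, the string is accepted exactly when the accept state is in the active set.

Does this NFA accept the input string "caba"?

Answer: ACCEPT

Trace:
start: ε-closure({0}) = {0,2}
'c' @ 1: {3,4}
'a' @ 2: {1,2,5}  ✓accept
'b' @ 3: {3,4}
'a' @ 4: {1,2,5}  ✓accept
after full input: {1,2,5}  (accept=1 in)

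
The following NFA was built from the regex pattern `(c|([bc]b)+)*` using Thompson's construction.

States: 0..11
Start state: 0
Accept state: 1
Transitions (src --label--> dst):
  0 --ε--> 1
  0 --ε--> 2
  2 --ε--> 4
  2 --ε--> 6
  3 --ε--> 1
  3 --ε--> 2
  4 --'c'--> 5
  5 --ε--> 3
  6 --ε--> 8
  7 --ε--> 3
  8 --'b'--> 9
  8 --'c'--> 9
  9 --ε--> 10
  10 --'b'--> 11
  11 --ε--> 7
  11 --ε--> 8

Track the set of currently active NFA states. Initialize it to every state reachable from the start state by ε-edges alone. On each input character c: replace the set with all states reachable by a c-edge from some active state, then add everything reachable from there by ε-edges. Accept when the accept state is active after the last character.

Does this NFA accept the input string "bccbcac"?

initial (ε-close {0}): {0,1,2,4,6,8}
'b' @ 1: {9,10}
'c' @ 2: {}  — no active states
rest 'cbcac' ignored (set empty)
end set {} — state 1 not in

Answer: REJECT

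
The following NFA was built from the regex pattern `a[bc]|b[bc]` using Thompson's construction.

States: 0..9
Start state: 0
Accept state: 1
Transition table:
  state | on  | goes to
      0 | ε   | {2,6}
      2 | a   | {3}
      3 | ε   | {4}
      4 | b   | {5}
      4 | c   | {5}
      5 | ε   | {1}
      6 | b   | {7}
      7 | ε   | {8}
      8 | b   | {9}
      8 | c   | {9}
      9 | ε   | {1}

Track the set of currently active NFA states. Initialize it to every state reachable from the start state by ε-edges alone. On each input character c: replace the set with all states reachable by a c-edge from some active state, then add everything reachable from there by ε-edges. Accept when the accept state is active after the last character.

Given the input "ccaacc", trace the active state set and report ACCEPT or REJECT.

Answer: REJECT

Trace:
S₀ = ε-closure({0}) = {0,2,6}
'c' @ 1: {}  — dead — no transitions
rest 'caacc' ignored (set empty)
after full input: {}  (accept=1 not in)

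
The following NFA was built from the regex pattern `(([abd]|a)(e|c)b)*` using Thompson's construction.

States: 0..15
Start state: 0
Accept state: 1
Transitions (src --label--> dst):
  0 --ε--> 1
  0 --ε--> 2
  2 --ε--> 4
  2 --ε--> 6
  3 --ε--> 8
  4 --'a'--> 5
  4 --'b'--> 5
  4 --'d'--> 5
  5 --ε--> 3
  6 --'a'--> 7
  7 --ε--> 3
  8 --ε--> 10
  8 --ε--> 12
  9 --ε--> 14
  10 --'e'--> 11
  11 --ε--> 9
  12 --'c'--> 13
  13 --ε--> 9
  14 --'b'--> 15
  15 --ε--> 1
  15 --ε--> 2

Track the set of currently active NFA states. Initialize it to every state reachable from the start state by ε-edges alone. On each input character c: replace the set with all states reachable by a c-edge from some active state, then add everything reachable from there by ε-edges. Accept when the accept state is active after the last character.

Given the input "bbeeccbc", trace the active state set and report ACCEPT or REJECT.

Answer: REJECT

Derivation:
S₀ = ε-closure({0}) = {0,1,2,4,6}
'b' @ 1: {3,5,8,10,12}
'b' @ 2: {}  — state set empty
rest 'eeccbc' ignored (set empty)
end set {} — state 1 not in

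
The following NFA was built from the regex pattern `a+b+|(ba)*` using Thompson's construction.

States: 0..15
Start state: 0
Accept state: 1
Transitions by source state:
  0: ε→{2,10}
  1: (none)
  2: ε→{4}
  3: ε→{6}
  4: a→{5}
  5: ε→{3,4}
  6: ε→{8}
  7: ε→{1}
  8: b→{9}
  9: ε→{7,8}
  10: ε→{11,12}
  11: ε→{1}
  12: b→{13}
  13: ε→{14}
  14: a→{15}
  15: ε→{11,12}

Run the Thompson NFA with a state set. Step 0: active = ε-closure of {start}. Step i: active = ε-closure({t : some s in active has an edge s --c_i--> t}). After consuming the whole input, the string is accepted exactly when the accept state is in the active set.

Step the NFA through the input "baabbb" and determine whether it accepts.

initial (ε-close {0}): {0,1,2,4,10,11,12}
'b' @ 1: {13,14}
'a' @ 2: {1,11,12,15}  [accepting]
'a' @ 3: {}  — state set empty
rest 'bbb' ignored (set empty)
final: {}; accept 1 not in set

Answer: REJECT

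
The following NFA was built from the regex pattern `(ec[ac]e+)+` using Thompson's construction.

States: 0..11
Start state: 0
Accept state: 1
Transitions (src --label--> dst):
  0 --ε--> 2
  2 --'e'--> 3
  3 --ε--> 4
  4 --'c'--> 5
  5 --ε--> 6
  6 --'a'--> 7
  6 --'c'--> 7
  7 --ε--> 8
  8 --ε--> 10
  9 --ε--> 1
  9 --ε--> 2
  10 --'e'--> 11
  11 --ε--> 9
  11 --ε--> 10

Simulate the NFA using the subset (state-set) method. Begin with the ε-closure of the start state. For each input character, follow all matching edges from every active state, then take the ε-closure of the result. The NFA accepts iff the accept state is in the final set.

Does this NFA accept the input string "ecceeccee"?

initial (ε-close {0}): {0,2}
'e' @ 1: {3,4}
'c' @ 2: {5,6}
'c' @ 3: {7,8,10}
'e' @ 4: {1,2,9,10,11}  ✓accept
'e' @ 5: {1,2,3,4,9,10,11}  ✓accept
'c' @ 6: {5,6}
'c' @ 7: {7,8,10}
'e' @ 8: {1,2,9,10,11}  ✓accept
'e' @ 9: {1,2,3,4,9,10,11}  ✓accept
end set {1,2,3,4,9,10,11} — state 1 in

Answer: ACCEPT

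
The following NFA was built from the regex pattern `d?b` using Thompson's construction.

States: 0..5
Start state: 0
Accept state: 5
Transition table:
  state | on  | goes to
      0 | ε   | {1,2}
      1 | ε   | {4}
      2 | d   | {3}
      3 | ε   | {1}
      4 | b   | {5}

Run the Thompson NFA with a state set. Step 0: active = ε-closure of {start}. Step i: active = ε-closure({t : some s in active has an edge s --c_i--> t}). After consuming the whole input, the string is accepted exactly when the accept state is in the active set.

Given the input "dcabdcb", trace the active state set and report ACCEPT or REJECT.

start: ε-closure({0}) = {0,1,2,4}
'd' @ 1: {1,3,4}
'c' @ 2: {}  — state set empty
rest 'abdcb' ignored (set empty)
after full input: {}  (accept=5 not in)

Answer: REJECT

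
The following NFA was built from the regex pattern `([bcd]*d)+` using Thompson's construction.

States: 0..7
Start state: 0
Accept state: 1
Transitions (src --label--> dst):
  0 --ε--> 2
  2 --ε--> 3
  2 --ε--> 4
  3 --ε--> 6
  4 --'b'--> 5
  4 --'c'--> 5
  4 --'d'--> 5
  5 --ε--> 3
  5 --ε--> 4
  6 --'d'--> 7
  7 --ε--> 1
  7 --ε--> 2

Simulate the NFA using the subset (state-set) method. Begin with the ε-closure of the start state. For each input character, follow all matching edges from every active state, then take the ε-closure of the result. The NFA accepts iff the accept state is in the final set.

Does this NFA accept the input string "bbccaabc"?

Answer: REJECT

Steps:
initial (ε-close {0}): {0,2,3,4,6}
'b' @ 1: {3,4,5,6}
'b' @ 2: {3,4,5,6}
'c' @ 3: {3,4,5,6}
'c' @ 4: {3,4,5,6}
'a' @ 5: {}  — no active states
rest 'abc' ignored (set empty)
final: {}; accept 1 not in set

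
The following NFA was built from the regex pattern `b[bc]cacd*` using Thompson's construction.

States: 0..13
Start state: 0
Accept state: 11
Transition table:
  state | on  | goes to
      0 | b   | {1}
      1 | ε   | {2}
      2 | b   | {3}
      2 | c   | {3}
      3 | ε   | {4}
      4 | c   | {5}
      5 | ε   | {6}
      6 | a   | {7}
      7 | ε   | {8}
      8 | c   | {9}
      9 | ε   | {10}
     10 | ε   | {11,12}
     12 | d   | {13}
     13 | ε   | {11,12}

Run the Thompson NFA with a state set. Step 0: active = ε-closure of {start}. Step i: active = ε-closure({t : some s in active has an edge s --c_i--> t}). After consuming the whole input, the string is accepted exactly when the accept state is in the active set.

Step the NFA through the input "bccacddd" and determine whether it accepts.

S₀ = ε-closure({0}) = {0}
'b' @ 1: {1,2}
'c' @ 2: {3,4}
'c' @ 3: {5,6}
'a' @ 4: {7,8}
'c' @ 5: {9,10,11,12}  [accepting]
'd' @ 6: {11,12,13}  [accepting]
'd' @ 7: {11,12,13}  [accepting]
'd' @ 8: {11,12,13}  [accepting]
end set {11,12,13} — state 11 in

Answer: ACCEPT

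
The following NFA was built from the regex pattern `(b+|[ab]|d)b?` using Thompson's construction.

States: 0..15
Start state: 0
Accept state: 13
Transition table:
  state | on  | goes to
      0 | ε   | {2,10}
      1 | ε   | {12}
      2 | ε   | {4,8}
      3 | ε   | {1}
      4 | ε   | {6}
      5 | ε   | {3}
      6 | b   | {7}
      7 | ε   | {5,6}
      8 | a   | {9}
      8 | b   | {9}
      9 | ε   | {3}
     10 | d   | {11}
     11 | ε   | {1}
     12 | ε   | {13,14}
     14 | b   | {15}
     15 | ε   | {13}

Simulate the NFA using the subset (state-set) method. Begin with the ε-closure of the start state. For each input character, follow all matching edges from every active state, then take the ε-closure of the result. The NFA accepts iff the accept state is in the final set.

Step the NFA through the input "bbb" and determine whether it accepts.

Answer: ACCEPT

Steps:
initial (ε-close {0}): {0,2,4,6,8,10}
'b' @ 1: {1,3,5,6,7,9,12,13,14}  ✓accept
'b' @ 2: {1,3,5,6,7,12,13,14,15}  ✓accept
'b' @ 3: {1,3,5,6,7,12,13,14,15}  ✓accept
end set {1,3,5,6,7,12,13,14,15} — state 13 in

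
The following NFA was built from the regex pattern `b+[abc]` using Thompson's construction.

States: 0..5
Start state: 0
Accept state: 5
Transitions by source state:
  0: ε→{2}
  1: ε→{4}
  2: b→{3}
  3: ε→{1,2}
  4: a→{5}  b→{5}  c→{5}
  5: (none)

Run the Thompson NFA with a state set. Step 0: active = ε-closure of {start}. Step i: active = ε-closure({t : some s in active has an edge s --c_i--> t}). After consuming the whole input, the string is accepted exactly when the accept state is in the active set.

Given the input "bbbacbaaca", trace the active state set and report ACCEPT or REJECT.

initial (ε-close {0}): {0,2}
'b' @ 1: {1,2,3,4}
'b' @ 2: {1,2,3,4,5}  [accepting]
'b' @ 3: {1,2,3,4,5}  [accepting]
'a' @ 4: {5}  [accepting]
'c' @ 5: {}  — no active states
rest 'baaca' ignored (set empty)
final: {}; accept 5 not in set

Answer: REJECT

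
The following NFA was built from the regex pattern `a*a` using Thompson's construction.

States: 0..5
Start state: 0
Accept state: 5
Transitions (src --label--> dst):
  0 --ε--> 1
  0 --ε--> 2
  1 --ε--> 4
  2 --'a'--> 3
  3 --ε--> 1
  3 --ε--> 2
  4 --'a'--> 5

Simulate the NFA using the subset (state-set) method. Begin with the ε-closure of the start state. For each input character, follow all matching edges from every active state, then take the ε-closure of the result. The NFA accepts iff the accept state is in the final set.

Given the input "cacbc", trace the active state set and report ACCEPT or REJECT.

Answer: REJECT

Derivation:
S₀ = ε-closure({0}) = {0,1,2,4}
'c' @ 1: {}  — dead — no transitions
rest 'acbc' ignored (set empty)
final: {}; accept 5 not in set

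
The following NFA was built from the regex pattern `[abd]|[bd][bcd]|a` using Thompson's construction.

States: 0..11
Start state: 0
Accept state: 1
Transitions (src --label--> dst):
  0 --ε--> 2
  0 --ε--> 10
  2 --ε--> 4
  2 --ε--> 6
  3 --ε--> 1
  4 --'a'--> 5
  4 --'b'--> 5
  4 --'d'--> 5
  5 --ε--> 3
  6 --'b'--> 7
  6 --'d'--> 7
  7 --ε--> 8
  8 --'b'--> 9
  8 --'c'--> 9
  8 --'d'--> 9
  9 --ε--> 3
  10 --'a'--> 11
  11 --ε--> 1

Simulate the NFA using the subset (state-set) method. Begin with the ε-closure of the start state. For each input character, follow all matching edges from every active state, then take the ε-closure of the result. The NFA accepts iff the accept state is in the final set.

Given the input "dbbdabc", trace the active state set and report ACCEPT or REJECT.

initial (ε-close {0}): {0,2,4,6,10}
'd' @ 1: {1,3,5,7,8}  ✓accept
'b' @ 2: {1,3,9}  ✓accept
'b' @ 3: {}  — dead — no transitions
rest 'dabc' ignored (set empty)
end set {} — state 1 not in

Answer: REJECT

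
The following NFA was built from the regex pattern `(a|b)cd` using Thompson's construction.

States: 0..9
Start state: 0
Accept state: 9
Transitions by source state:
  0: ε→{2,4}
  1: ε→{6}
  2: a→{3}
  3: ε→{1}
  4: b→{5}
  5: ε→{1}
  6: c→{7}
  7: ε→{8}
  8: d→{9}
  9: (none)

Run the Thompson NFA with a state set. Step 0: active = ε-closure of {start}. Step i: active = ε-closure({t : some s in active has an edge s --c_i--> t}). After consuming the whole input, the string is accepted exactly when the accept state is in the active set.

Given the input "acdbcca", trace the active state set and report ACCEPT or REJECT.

initial (ε-close {0}): {0,2,4}
'a' @ 1: {1,3,6}
'c' @ 2: {7,8}
'd' @ 3: {9}  [accepting]
'b' @ 4: {}  — no active states
rest 'cca' ignored (set empty)
end set {} — state 9 not in

Answer: REJECT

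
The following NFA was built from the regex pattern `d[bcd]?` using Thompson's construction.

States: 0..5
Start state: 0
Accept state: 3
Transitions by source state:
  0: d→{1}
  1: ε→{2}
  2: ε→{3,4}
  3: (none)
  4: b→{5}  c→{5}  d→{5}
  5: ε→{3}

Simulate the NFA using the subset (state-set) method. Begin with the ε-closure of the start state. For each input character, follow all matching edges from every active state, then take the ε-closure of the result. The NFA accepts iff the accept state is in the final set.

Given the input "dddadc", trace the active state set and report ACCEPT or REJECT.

Answer: REJECT

Derivation:
start: ε-closure({0}) = {0}
'd' @ 1: {1,2,3,4}  (accept∈set)
'd' @ 2: {3,5}  (accept∈set)
'd' @ 3: {}  — state set empty
rest 'adc' ignored (set empty)
end set {} — state 3 not in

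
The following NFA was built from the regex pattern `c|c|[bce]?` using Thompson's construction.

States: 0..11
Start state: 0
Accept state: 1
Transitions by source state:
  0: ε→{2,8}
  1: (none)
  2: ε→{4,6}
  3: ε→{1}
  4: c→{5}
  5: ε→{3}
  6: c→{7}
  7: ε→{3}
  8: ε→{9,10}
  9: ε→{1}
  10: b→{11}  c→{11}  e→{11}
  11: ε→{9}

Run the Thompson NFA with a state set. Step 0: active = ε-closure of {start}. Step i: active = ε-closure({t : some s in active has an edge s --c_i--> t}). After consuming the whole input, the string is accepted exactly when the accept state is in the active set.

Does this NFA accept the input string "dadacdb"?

Answer: REJECT

Steps:
start: ε-closure({0}) = {0,1,2,4,6,8,9,10}
'd' @ 1: {}  — no active states
rest 'adacdb' ignored (set empty)
end set {} — state 1 not in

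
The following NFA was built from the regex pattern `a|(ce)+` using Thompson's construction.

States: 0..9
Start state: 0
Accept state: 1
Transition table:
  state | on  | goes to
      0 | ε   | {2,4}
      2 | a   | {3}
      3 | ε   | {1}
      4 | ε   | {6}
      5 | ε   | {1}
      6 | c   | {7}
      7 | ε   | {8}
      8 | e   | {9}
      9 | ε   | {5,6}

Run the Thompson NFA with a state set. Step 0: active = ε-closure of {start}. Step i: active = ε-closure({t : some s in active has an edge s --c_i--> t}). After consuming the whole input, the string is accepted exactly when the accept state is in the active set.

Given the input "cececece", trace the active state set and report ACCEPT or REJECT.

initial (ε-close {0}): {0,2,4,6}
'c' @ 1: {7,8}
'e' @ 2: {1,5,6,9}  (accept∈set)
'c' @ 3: {7,8}
'e' @ 4: {1,5,6,9}  (accept∈set)
'c' @ 5: {7,8}
'e' @ 6: {1,5,6,9}  (accept∈set)
'c' @ 7: {7,8}
'e' @ 8: {1,5,6,9}  (accept∈set)
after full input: {1,5,6,9}  (accept=1 in)

Answer: ACCEPT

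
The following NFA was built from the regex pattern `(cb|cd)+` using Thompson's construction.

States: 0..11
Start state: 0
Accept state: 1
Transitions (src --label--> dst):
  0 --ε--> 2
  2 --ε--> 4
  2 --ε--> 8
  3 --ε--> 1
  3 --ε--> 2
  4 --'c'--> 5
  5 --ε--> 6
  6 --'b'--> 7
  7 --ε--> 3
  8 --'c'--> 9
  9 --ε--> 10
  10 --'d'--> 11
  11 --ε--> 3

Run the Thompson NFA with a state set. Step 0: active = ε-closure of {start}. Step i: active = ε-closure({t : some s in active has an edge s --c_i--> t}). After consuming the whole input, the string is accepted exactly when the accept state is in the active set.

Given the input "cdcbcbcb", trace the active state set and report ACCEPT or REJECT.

initial (ε-close {0}): {0,2,4,8}
'c' @ 1: {5,6,9,10}
'd' @ 2: {1,2,3,4,8,11}  [accepting]
'c' @ 3: {5,6,9,10}
'b' @ 4: {1,2,3,4,7,8}  [accepting]
'c' @ 5: {5,6,9,10}
'b' @ 6: {1,2,3,4,7,8}  [accepting]
'c' @ 7: {5,6,9,10}
'b' @ 8: {1,2,3,4,7,8}  [accepting]
final: {1,2,3,4,7,8}; accept 1 in set

Answer: ACCEPT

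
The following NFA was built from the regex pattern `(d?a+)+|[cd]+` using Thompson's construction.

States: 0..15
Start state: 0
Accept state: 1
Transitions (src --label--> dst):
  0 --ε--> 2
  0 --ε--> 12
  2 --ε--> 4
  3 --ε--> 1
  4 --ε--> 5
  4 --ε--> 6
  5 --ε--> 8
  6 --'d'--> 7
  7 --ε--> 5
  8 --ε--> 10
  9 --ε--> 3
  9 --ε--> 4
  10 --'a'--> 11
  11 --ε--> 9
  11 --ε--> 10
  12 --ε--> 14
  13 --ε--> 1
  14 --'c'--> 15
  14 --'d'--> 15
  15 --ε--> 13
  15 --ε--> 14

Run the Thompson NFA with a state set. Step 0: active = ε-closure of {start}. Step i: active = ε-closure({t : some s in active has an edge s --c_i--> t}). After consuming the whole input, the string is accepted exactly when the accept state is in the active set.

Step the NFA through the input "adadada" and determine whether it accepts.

Answer: ACCEPT

Trace:
initial (ε-close {0}): {0,2,4,5,6,8,10,12,14}
'a' @ 1: {1,3,4,5,6,8,9,10,11}  (accept∈set)
'd' @ 2: {5,7,8,10}
'a' @ 3: {1,3,4,5,6,8,9,10,11}  (accept∈set)
'd' @ 4: {5,7,8,10}
'a' @ 5: {1,3,4,5,6,8,9,10,11}  (accept∈set)
'd' @ 6: {5,7,8,10}
'a' @ 7: {1,3,4,5,6,8,9,10,11}  (accept∈set)
end set {1,3,4,5,6,8,9,10,11} — state 1 in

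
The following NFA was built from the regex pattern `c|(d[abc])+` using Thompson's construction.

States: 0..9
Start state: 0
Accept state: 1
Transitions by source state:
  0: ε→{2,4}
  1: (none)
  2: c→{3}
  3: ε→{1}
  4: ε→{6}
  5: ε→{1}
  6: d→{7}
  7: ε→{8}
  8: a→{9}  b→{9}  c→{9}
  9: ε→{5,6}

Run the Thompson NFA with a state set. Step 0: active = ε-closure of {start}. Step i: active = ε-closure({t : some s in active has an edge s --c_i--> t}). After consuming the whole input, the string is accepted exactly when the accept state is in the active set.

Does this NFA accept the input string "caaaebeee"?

Answer: REJECT

Trace:
start: ε-closure({0}) = {0,2,4,6}
'c' @ 1: {1,3}  [accepting]
'a' @ 2: {}  — no active states
rest 'aaebeee' ignored (set empty)
after full input: {}  (accept=1 not in)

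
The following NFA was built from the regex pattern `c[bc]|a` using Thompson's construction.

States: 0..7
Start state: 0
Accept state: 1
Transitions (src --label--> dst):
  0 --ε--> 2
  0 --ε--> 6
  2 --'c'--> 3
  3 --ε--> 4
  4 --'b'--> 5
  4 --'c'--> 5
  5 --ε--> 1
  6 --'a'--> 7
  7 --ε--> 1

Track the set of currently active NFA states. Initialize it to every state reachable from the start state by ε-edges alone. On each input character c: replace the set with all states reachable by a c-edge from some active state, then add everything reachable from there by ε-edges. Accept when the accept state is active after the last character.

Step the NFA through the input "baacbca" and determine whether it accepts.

S₀ = ε-closure({0}) = {0,2,6}
'b' @ 1: {}  — dead — no transitions
rest 'aacbca' ignored (set empty)
final: {}; accept 1 not in set

Answer: REJECT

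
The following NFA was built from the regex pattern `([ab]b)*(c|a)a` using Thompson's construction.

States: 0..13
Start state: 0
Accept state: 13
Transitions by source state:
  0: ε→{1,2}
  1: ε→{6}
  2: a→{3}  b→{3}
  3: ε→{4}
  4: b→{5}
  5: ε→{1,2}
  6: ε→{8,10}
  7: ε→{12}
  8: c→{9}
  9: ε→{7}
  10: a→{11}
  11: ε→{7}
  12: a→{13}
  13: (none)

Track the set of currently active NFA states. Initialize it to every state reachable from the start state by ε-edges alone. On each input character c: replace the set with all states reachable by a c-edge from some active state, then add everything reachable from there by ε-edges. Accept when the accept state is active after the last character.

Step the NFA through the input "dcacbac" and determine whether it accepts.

Answer: REJECT

Trace:
start: ε-closure({0}) = {0,1,2,6,8,10}
'd' @ 1: {}  — no active states
rest 'cacbac' ignored (set empty)
end set {} — state 13 not in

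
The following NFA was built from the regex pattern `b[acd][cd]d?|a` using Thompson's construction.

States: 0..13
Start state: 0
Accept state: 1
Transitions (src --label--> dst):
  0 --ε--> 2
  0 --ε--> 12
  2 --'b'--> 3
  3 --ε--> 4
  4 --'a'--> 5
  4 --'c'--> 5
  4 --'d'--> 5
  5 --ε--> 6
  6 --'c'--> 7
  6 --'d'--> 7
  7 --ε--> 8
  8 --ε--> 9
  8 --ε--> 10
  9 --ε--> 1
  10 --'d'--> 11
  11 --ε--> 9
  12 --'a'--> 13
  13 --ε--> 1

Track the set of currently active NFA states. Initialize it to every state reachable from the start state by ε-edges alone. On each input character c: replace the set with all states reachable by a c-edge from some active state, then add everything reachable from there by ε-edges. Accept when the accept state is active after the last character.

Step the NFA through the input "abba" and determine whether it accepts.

start: ε-closure({0}) = {0,2,12}
'a' @ 1: {1,13}  ✓accept
'b' @ 2: {}  — state set empty
rest 'ba' ignored (set empty)
after full input: {}  (accept=1 not in)

Answer: REJECT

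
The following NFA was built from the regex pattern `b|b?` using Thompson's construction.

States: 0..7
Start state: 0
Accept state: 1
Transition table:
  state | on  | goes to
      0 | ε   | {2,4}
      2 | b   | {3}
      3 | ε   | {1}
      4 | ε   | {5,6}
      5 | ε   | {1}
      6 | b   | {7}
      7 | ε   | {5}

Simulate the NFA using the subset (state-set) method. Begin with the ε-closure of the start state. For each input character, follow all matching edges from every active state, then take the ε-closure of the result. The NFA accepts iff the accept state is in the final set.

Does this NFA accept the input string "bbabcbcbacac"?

initial (ε-close {0}): {0,1,2,4,5,6}
'b' @ 1: {1,3,5,7}  ✓accept
'b' @ 2: {}  — no active states
rest 'abcbcbacac' ignored (set empty)
after full input: {}  (accept=1 not in)

Answer: REJECT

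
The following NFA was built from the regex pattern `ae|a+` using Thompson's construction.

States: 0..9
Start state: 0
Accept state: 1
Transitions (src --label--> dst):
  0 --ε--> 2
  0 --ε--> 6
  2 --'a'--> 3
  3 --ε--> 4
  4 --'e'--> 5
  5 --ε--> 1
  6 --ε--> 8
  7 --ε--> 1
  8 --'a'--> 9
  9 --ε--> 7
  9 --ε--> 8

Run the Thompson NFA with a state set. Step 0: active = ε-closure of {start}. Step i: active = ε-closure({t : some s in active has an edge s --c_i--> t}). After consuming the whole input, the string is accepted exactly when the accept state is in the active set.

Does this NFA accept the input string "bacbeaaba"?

initial (ε-close {0}): {0,2,6,8}
'b' @ 1: {}  — no active states
rest 'acbeaaba' ignored (set empty)
after full input: {}  (accept=1 not in)

Answer: REJECT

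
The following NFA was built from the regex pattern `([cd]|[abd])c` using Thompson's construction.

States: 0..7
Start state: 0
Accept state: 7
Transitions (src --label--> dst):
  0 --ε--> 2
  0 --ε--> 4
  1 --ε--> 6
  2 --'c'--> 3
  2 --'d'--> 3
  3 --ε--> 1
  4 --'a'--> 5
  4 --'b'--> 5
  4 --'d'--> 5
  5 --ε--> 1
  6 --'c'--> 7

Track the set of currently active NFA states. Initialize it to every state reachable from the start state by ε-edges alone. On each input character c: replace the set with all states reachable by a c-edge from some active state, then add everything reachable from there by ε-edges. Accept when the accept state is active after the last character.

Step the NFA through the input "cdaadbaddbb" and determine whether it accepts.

Answer: REJECT

Trace:
start: ε-closure({0}) = {0,2,4}
'c' @ 1: {1,3,6}
'd' @ 2: {}  — dead — no transitions
rest 'aadbaddbb' ignored (set empty)
end set {} — state 7 not in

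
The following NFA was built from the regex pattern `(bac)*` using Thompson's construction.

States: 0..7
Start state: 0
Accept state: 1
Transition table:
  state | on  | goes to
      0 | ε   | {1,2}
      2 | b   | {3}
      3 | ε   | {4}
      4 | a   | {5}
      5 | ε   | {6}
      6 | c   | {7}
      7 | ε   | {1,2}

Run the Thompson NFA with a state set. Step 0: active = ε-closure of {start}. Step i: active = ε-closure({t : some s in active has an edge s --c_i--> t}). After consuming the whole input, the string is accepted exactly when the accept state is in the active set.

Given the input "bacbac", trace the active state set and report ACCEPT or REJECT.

Answer: ACCEPT

Trace:
initial (ε-close {0}): {0,1,2}
'b' @ 1: {3,4}
'a' @ 2: {5,6}
'c' @ 3: {1,2,7}  [accepting]
'b' @ 4: {3,4}
'a' @ 5: {5,6}
'c' @ 6: {1,2,7}  [accepting]
end set {1,2,7} — state 1 in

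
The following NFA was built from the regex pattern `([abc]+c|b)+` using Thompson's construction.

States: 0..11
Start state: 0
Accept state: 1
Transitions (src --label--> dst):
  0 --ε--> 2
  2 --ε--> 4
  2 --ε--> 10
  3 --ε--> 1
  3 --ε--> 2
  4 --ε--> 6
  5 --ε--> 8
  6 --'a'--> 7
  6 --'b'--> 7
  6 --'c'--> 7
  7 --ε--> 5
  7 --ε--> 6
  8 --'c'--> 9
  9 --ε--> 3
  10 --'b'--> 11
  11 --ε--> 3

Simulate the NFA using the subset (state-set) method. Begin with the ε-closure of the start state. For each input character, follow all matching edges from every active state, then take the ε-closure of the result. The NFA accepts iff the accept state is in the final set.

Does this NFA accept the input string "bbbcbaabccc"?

Answer: ACCEPT

Derivation:
initial (ε-close {0}): {0,2,4,6,10}
'b' @ 1: {1,2,3,4,5,6,7,8,10,11}  [accepting]
'b' @ 2: {1,2,3,4,5,6,7,8,10,11}  [accepting]
'b' @ 3: {1,2,3,4,5,6,7,8,10,11}  [accepting]
'c' @ 4: {1,2,3,4,5,6,7,8,9,10}  [accepting]
'b' @ 5: {1,2,3,4,5,6,7,8,10,11}  [accepting]
'a' @ 6: {5,6,7,8}
'a' @ 7: {5,6,7,8}
'b' @ 8: {5,6,7,8}
'c' @ 9: {1,2,3,4,5,6,7,8,9,10}  [accepting]
'c' @ 10: {1,2,3,4,5,6,7,8,9,10}  [accepting]
'c' @ 11: {1,2,3,4,5,6,7,8,9,10}  [accepting]
after full input: {1,2,3,4,5,6,7,8,9,10}  (accept=1 in)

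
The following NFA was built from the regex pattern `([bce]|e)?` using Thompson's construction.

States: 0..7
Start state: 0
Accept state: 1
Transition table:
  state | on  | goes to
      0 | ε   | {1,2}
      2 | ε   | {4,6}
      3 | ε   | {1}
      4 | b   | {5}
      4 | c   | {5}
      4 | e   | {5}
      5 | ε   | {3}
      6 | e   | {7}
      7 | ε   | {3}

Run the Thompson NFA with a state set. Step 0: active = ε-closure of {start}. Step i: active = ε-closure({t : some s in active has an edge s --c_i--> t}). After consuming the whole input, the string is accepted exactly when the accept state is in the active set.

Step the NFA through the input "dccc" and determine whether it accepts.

Answer: REJECT

Derivation:
S₀ = ε-closure({0}) = {0,1,2,4,6}
'd' @ 1: {}  — state set empty
rest 'ccc' ignored (set empty)
final: {}; accept 1 not in set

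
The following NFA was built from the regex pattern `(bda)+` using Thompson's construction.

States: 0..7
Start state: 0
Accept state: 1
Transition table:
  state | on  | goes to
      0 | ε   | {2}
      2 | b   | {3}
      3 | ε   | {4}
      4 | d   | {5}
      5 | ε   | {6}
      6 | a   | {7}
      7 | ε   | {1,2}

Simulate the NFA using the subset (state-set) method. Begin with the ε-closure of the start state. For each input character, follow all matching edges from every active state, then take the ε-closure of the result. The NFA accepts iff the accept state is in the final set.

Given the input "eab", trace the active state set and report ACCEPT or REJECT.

initial (ε-close {0}): {0,2}
'e' @ 1: {}  — dead — no transitions
rest 'ab' ignored (set empty)
end set {} — state 1 not in

Answer: REJECT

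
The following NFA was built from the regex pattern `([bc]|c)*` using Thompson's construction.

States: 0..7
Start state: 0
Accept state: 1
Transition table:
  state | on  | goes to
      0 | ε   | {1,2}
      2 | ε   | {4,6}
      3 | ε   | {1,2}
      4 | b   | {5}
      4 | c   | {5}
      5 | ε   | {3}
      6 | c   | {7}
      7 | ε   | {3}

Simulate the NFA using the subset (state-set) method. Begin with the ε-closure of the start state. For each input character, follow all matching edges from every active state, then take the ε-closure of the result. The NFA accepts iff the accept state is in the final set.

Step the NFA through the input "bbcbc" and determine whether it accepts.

initial (ε-close {0}): {0,1,2,4,6}
'b' @ 1: {1,2,3,4,5,6}  [accepting]
'b' @ 2: {1,2,3,4,5,6}  [accepting]
'c' @ 3: {1,2,3,4,5,6,7}  [accepting]
'b' @ 4: {1,2,3,4,5,6}  [accepting]
'c' @ 5: {1,2,3,4,5,6,7}  [accepting]
end set {1,2,3,4,5,6,7} — state 1 in

Answer: ACCEPT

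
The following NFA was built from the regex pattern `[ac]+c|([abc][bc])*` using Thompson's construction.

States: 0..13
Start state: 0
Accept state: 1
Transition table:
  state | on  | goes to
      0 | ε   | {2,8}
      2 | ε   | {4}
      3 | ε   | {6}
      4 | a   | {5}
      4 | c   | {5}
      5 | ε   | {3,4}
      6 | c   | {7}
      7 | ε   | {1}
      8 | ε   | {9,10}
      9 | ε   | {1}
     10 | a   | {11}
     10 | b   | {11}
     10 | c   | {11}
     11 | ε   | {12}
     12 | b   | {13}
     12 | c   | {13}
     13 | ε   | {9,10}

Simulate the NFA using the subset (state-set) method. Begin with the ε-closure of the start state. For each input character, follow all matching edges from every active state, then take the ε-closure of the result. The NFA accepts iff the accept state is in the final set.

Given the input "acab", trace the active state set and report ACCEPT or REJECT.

initial (ε-close {0}): {0,1,2,4,8,9,10}
'a' @ 1: {3,4,5,6,11,12}
'c' @ 2: {1,3,4,5,6,7,9,10,13}  ✓accept
'a' @ 3: {3,4,5,6,11,12}
'b' @ 4: {1,9,10,13}  ✓accept
final: {1,9,10,13}; accept 1 in set

Answer: ACCEPT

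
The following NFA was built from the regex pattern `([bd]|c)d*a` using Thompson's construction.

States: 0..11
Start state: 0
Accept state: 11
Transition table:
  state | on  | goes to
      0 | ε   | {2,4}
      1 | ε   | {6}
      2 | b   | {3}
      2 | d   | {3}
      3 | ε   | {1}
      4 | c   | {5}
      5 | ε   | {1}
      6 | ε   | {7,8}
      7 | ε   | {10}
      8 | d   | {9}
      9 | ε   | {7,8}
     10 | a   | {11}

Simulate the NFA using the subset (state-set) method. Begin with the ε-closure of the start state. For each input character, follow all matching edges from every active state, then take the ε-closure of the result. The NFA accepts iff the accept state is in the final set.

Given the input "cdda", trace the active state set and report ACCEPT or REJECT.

Answer: ACCEPT

Trace:
S₀ = ε-closure({0}) = {0,2,4}
'c' @ 1: {1,5,6,7,8,10}
'd' @ 2: {7,8,9,10}
'd' @ 3: {7,8,9,10}
'a' @ 4: {11}  (accept∈set)
end set {11} — state 11 in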